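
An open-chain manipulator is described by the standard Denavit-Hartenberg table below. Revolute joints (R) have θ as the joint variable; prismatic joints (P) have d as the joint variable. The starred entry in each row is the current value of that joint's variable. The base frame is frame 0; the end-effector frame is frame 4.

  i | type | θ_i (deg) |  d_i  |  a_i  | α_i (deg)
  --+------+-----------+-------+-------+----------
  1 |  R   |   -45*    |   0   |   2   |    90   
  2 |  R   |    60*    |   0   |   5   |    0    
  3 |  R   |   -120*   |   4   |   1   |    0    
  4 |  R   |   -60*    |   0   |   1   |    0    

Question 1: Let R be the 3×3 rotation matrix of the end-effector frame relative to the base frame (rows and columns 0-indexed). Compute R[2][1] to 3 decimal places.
End-effector y-axis (col 1 of R) = (0.6124,-0.6124,-0.5000)
R[2][1] = -0.5000

-0.500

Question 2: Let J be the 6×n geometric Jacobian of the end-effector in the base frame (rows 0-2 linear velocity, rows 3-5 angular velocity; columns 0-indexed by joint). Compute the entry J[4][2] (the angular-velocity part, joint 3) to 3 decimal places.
axis z_2 = (-0.7071,-0.7071,0.0000); lever o_n−o_2 = (-2.8284,-2.8284,-1.7321)
cross product → J_v[:, 2] = (1.2247,-1.2247,-0.0000)
J_ω[:, 2] = z_2
entry J[4][2] = -0.7071

-0.707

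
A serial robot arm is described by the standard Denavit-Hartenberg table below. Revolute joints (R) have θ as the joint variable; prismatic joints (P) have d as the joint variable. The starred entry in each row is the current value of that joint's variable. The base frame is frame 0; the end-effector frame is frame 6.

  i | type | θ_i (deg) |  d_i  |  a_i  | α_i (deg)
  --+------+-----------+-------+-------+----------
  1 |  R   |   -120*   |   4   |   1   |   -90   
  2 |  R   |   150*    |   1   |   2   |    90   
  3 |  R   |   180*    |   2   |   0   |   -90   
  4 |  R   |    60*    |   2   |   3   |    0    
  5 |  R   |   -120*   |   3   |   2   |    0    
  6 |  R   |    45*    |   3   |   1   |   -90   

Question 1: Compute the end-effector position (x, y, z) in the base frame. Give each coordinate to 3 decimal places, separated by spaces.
after link 1: o_1 = (-0.5000, -0.8660, 4.0000)
after link 2: o_2 = (1.2321, 0.1340, 3.0000)
after link 3: o_3 = (0.7321, -0.7321, 1.2679)
after link 4: o_4 = (-1.0000, 0.2679, 4.2679)
after link 5: o_5 = (-4.4641, 0.2679, 3.2679)
after link 6: o_6 = (-7.5451, 0.9314, 3.5268)

-7.545 0.931 3.527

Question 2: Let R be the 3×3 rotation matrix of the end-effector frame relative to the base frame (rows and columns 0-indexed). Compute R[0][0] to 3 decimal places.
End-effector x-axis (col 0 of R) = (-0.4830,-0.8365,0.2588)
R[0][0] = -0.4830

-0.483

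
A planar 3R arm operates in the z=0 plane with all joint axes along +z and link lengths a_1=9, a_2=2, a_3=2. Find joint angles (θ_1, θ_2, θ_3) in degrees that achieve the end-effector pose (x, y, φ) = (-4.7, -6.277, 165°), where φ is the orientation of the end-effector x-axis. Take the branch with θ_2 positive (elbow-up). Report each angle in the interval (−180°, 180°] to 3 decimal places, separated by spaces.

wrist centre = target − a_3·(cos φ, sin φ) = (-2.7681, -6.7946)
cos θ_2 = (53.8298−9²−2²)/(2·9·2) = -0.8658; θ_2 = 149.9788° (elbow-up)
β = atan2(-6.7946,-2.7681) = -112.1661°; ψ = atan2(1.0006,7.2683) = 7.8387°
θ_1 = β − ψ = -120.0048°
θ_3 = φ − θ_1 − θ_2 = 135.0260° (wrapped to (-180°,180°])

-120.005 149.979 135.026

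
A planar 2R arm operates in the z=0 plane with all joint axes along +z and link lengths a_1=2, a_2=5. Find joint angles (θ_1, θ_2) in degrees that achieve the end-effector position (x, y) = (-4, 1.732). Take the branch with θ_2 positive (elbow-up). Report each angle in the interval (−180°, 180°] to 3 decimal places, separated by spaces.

60.000 120.001

cos θ_2 = (18.9998−2²−5²)/(2·2·5) = -0.5000; θ_2 = 120.0006° (elbow-up)
β = atan2(1.7320,-4.0000) = 156.5874°; ψ = atan2(4.3301,-0.5000) = 96.5874°
θ_1 = β − ψ = 60.0000°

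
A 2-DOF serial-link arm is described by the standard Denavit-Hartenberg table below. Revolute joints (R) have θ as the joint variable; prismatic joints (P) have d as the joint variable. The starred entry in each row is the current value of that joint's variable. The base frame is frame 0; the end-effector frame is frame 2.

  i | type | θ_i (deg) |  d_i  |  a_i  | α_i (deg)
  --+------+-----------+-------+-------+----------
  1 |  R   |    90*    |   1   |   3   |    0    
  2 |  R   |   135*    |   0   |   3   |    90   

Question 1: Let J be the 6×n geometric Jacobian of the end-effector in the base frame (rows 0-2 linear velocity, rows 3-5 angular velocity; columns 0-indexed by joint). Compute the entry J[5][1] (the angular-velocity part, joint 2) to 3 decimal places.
axis z_1 = (0.0000,0.0000,1.0000); lever o_n−o_1 = (-2.1213,-2.1213,0.0000)
cross product → J_v[:, 1] = (2.1213,-2.1213,0.0000)
J_ω[:, 1] = z_1
entry J[5][1] = 1.0000

1.000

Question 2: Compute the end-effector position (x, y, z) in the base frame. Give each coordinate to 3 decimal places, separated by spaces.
after link 1: o_1 = (0.0000, 3.0000, 1.0000)
after link 2: o_2 = (-2.1213, 0.8787, 1.0000)

-2.121 0.879 1.000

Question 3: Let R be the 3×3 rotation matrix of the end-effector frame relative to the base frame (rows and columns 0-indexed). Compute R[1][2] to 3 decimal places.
End-effector z-axis (col 2 of R) = (-0.7071,0.7071,0.0000)
R[1][2] = 0.7071

0.707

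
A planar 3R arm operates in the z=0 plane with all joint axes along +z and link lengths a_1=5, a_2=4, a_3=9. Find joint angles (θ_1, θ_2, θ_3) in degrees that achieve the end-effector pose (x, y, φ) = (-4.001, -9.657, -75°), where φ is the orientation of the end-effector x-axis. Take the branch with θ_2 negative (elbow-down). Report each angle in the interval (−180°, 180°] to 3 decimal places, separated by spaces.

-132.686 -89.997 147.683

wrist centre = target − a_3·(cos φ, sin φ) = (-6.3304, -0.9637)
cos θ_2 = (41.0023−5²−4²)/(2·5·4) = 0.0001; θ_2 = -89.9968° (elbow-down)
β = atan2(-0.9637,-6.3304) = -171.3444°; ψ = atan2(-4.0000,5.0002) = -38.6585°
θ_1 = β − ψ = -132.6858°
θ_3 = φ − θ_1 − θ_2 = 147.6826° (wrapped to (-180°,180°])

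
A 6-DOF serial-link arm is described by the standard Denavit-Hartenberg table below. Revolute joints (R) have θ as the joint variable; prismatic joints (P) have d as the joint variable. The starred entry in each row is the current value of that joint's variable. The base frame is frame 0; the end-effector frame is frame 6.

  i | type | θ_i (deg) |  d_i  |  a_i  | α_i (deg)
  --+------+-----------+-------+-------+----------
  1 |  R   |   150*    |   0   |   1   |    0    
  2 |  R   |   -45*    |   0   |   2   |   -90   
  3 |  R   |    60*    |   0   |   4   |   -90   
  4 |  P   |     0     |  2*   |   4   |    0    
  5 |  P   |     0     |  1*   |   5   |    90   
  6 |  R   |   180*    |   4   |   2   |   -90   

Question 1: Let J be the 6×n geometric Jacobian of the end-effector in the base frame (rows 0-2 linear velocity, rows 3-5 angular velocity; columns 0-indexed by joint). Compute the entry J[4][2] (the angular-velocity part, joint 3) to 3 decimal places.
axis z_2 = (-0.9659,-0.2588,0.0000); lever o_n−o_2 = (-4.6148,1.7678,-11.0263)
cross product → J_v[:, 2] = (2.8538,-10.6506,-2.9019)
J_ω[:, 2] = z_2
entry J[4][2] = -0.2588

-0.259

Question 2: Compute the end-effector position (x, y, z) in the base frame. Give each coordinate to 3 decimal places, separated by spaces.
-5.998 4.200 -11.026

after link 1: o_1 = (-0.8660, 0.5000, 0.0000)
after link 2: o_2 = (-1.3837, 2.4319, 0.0000)
after link 3: o_3 = (-1.9013, 4.3637, -3.4641)
after link 4: o_4 = (-1.9707, 4.6225, -7.9282)
after link 5: o_5 = (-2.3936, 6.2008, -12.7583)
after link 6: o_6 = (-5.9984, 4.1996, -11.0263)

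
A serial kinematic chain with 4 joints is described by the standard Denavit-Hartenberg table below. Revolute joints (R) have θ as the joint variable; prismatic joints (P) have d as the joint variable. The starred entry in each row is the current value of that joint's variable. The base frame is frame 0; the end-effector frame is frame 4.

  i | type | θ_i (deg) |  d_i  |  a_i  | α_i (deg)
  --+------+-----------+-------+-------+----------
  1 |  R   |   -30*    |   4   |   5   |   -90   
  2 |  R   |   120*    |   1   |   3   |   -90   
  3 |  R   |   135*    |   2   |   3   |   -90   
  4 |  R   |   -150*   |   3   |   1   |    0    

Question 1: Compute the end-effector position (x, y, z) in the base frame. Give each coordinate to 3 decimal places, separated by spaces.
after link 1: o_1 = (4.3301, -2.5000, 4.0000)
after link 2: o_2 = (3.5311, -0.8840, 1.4019)
after link 3: o_3 = (1.8890, -2.3854, 4.2390)
after link 4: o_4 = (3.5342, -0.1787, 5.7958)

3.534 -0.179 5.796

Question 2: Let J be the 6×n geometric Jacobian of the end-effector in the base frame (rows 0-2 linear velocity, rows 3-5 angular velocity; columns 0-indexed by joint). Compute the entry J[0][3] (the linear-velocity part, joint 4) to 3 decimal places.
-0.673

axis z_3 = (0.6597,0.4356,0.6124); lever o_n−o_3 = (1.6452,2.2067,1.5568)
cross product → J_v[:, 3] = (-0.6732,-0.0196,0.7392)
J_ω[:, 3] = z_3
entry J[0][3] = -0.6732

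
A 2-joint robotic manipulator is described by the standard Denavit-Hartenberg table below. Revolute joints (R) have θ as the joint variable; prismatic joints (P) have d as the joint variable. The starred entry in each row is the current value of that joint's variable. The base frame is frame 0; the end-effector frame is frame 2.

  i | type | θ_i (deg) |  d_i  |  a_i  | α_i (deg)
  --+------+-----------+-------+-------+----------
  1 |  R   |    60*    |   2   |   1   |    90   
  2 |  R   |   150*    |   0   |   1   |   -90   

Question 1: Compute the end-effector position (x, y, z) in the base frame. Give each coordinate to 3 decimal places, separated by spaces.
0.067 0.116 2.500

after link 1: o_1 = (0.5000, 0.8660, 2.0000)
after link 2: o_2 = (0.0670, 0.1160, 2.5000)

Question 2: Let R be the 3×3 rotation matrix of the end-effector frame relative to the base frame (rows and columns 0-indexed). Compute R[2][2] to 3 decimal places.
-0.866

End-effector z-axis (col 2 of R) = (-0.2500,-0.4330,-0.8660)
R[2][2] = -0.8660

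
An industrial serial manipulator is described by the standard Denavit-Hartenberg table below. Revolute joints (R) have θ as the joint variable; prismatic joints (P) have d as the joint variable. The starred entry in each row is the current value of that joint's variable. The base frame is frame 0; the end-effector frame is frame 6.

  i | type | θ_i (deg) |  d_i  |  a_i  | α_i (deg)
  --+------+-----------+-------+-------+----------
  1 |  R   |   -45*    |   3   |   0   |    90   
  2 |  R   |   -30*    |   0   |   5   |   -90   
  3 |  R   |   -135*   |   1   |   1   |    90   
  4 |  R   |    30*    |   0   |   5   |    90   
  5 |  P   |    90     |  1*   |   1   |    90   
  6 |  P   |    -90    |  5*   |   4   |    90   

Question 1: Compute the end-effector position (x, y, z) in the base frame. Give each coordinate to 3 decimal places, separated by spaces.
-1.445 -5.715 11.185

after link 1: o_1 = (0.0000, 0.0000, 3.0000)
after link 2: o_2 = (3.0619, -3.0619, 0.5000)
after link 3: o_3 = (2.4824, -3.4824, 1.7196)
after link 4: o_4 = (-0.6738, -4.6563, 5.4156)
after link 5: o_5 = (-1.3795, -3.4506, 5.1959)
after link 6: o_6 = (-1.4449, -5.7154, 11.1848)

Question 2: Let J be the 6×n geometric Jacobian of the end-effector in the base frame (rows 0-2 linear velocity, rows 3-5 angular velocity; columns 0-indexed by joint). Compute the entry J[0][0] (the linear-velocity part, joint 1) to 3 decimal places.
5.715

axis z_0 = ẑ; lever o_n−o_0 = (-1.4449,-5.7154,11.1848)
cross product → J_v[:, 0] = (5.7154,-1.4449,0.0000)
J_ω[:, 0] = z_0
entry J[0][0] = 5.7154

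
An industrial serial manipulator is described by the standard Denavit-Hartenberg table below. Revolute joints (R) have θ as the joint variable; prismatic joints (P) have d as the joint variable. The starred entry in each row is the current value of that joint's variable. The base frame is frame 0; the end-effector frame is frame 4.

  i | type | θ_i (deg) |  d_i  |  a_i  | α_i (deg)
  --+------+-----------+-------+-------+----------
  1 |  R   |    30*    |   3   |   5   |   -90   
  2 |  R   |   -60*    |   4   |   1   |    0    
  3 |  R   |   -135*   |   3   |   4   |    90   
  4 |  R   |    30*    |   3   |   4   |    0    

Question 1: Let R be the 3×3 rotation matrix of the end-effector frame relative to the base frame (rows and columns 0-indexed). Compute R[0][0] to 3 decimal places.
-0.974

End-effector x-axis (col 0 of R) = (-0.9744,0.0148,-0.2241)
R[0][0] = -0.9744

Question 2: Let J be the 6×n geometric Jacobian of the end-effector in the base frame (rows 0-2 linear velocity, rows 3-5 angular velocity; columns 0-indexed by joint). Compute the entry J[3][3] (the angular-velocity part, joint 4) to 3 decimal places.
0.224

axis z_3 = (0.2241,0.1294,-0.9659); lever o_n−o_3 = (-3.2253,0.4472,-3.7944)
cross product → J_v[:, 3] = (-0.0590,3.9659,0.5176)
J_ω[:, 3] = z_3
entry J[3][3] = 0.2241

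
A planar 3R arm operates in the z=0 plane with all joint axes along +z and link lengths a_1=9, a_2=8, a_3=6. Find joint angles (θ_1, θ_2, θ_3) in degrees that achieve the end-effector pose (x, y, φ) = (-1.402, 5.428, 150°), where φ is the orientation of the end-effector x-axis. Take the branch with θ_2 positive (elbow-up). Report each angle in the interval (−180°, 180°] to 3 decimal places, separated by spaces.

wrist centre = target − a_3·(cos φ, sin φ) = (3.7942, 2.4280)
cos θ_2 = (20.2908−9²−8²)/(2·9·8) = -0.8660; θ_2 = 150.0012° (elbow-up)
β = atan2(2.4280,3.7942) = 32.6165°; ψ = atan2(3.9998,2.0717) = 62.6182°
θ_1 = β − ψ = -30.0018°
θ_3 = φ − θ_1 − θ_2 = 30.0005° (wrapped to (-180°,180°])

-30.002 150.001 30.001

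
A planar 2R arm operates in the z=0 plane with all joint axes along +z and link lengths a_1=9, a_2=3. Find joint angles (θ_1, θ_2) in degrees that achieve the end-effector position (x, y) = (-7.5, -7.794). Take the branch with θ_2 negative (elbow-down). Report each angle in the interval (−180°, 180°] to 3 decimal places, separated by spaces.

cos θ_2 = (116.9964−9²−3²)/(2·9·3) = 0.4999; θ_2 = -60.0044° (elbow-down)
β = atan2(-7.7940,-7.5000) = -133.8987°; ψ = atan2(-2.5982,10.4998) = -13.8987°
θ_1 = β − ψ = -120.0000°

-120.000 -60.004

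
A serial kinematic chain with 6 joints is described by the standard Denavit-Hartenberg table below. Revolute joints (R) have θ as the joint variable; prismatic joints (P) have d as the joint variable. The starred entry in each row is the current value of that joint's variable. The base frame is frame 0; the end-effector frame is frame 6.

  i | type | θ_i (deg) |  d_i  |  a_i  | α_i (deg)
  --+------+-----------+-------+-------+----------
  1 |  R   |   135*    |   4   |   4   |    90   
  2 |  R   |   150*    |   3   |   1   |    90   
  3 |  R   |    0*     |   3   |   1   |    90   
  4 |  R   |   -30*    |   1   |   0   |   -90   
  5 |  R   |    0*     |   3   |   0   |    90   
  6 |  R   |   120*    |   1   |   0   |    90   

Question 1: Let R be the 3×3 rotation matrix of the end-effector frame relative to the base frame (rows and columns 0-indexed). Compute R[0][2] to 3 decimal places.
End-effector z-axis (col 2 of R) = (0.6124,-0.6124,0.5000)
R[0][2] = 0.6124

0.612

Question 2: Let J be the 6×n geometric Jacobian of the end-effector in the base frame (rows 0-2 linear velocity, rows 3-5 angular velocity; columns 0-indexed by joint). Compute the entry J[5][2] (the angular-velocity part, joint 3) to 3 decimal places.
axis z_2 = (-0.3536,0.3536,0.8660); lever o_n−o_2 = (-1.8625,-0.9659,6.0981)
cross product → J_v[:, 2] = (2.9925,0.5430,1.0000)
J_ω[:, 2] = z_2
entry J[5][2] = 0.8660

0.866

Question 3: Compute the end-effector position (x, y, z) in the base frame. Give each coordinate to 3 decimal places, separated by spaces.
after link 1: o_1 = (-2.8284, 2.8284, 4.0000)
after link 2: o_2 = (-0.0947, 4.3374, 4.5000)
after link 3: o_3 = (-0.5430, 4.7857, 7.5981)
after link 4: o_4 = (-1.2501, 4.0786, 7.5981)
after link 5: o_5 = (-1.2501, 4.0786, 10.5981)
after link 6: o_6 = (-1.9572, 3.3714, 10.5981)

-1.957 3.371 10.598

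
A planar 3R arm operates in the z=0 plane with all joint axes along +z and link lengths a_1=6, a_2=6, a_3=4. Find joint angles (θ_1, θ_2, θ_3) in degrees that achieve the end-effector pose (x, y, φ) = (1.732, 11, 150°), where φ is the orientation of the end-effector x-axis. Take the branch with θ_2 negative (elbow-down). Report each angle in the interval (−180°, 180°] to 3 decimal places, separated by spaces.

wrist centre = target − a_3·(cos φ, sin φ) = (5.1961, 9.0000)
cos θ_2 = (107.9995−6²−6²)/(2·6·6) = 0.5000; θ_2 = -60.0005° (elbow-down)
β = atan2(9.0000,5.1961) = 60.0002°; ψ = atan2(-5.1962,9.0000) = -30.0002°
θ_1 = β − ψ = 90.0005°
θ_3 = φ − θ_1 − θ_2 = 120.0000° (wrapped to (-180°,180°])

90.000 -60.000 120.000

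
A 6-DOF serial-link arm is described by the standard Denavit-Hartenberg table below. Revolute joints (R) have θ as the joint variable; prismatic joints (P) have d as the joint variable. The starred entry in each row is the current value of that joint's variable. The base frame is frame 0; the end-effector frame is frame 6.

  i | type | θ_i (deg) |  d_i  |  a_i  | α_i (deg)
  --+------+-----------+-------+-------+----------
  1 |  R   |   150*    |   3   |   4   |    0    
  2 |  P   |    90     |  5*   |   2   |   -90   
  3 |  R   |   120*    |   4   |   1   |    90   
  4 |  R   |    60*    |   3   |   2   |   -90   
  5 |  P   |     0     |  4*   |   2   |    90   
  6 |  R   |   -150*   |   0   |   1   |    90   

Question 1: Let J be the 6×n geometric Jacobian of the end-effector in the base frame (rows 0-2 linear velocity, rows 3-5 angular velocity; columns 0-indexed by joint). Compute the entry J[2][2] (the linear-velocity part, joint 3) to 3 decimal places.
axis z_2 = (0.8660,-0.5000,0.0000); lever o_n−o_2 = (5.9151,-6.6830,-1.0981)
cross product → J_v[:, 2] = (0.5490,0.9510,-2.8301)
J_ω[:, 2] = z_2
entry J[2][2] = -2.8301

-2.830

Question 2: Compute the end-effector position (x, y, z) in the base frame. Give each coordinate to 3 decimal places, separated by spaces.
after link 1: o_1 = (-3.4641, 2.0000, 3.0000)
after link 2: o_2 = (-4.4641, 0.2679, 8.0000)
after link 3: o_3 = (-0.7500, -1.2990, 7.1340)
after link 4: o_4 = (-0.2990, -3.9821, 4.7679)
after link 5: o_5 = (2.3170, -6.9151, 6.9019)
after link 6: o_6 = (1.4510, -6.4151, 6.9019)

1.451 -6.415 6.902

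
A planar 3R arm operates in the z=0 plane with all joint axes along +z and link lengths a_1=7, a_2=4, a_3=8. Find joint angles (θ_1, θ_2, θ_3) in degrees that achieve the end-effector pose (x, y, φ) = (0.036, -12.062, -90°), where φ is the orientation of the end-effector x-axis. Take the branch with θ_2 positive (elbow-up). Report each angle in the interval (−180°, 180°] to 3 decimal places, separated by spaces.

wrist centre = target − a_3·(cos φ, sin φ) = (0.0360, -4.0620)
cos θ_2 = (16.5011−7²−4²)/(2·7·4) = -0.8661; θ_2 = 150.0029° (elbow-up)
β = atan2(-4.0620,0.0360) = -89.4922°; ψ = atan2(1.9998,3.5358) = 29.4922°
θ_1 = β − ψ = -118.9844°
θ_3 = φ − θ_1 − θ_2 = -121.0185° (wrapped to (-180°,180°])

-118.984 150.003 -121.019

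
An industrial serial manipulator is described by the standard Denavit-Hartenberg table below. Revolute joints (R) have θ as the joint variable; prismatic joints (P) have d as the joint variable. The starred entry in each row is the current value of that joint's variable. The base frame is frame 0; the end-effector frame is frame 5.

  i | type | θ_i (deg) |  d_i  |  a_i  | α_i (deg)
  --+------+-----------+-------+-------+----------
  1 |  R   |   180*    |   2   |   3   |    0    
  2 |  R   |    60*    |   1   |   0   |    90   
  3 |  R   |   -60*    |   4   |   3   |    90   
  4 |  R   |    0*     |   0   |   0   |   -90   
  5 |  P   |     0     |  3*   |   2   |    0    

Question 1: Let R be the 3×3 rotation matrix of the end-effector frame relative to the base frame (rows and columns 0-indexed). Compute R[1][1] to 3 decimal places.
End-effector y-axis (col 1 of R) = (-0.4330,-0.7500,0.5000)
R[1][1] = -0.7500

-0.750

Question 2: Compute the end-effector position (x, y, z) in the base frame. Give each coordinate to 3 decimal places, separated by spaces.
after link 1: o_1 = (-3.0000, 0.0000, 2.0000)
after link 2: o_2 = (-3.0000, 0.0000, 3.0000)
after link 3: o_3 = (-7.2141, 0.7010, 0.4019)
after link 4: o_4 = (-7.2141, 0.7010, 0.4019)
after link 5: o_5 = (-10.3122, 1.3349, -1.3301)

-10.312 1.335 -1.330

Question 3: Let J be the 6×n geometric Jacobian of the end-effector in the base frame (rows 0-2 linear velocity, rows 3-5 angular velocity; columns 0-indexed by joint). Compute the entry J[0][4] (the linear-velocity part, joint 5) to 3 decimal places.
-0.866

prismatic axis z_4 = (-0.8660,0.5000,0.0000)
J_v[:, 4] = z_4; J_ω[:, 4] = (0,0,0)
entry J[0][4] = -0.8660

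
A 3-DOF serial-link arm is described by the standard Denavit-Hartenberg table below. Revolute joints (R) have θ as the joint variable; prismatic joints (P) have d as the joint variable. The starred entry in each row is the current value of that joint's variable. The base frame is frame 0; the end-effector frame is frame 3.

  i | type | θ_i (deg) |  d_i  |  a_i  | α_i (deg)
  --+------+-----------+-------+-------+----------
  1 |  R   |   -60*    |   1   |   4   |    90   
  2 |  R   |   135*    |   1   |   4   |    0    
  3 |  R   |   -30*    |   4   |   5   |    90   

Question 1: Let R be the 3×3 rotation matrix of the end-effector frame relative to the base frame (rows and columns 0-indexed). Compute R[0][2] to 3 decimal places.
End-effector z-axis (col 2 of R) = (0.4830,-0.8365,0.2588)
R[0][2] = 0.4830

0.483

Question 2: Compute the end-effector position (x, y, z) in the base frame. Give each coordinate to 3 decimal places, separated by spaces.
after link 1: o_1 = (2.0000, -3.4641, 1.0000)
after link 2: o_2 = (-0.2802, -1.5146, 3.8284)
after link 3: o_3 = (-4.3914, -2.3939, 8.6581)

-4.391 -2.394 8.658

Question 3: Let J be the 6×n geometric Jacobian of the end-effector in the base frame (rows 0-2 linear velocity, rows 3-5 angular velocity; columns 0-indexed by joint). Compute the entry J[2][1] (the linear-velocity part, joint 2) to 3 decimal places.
-4.123

axis z_1 = (-0.8660,-0.5000,0.0000); lever o_n−o_1 = (-6.3914,1.0702,7.6581)
cross product → J_v[:, 1] = (-3.8290,6.6321,-4.1225)
J_ω[:, 1] = z_1
entry J[2][1] = -4.1225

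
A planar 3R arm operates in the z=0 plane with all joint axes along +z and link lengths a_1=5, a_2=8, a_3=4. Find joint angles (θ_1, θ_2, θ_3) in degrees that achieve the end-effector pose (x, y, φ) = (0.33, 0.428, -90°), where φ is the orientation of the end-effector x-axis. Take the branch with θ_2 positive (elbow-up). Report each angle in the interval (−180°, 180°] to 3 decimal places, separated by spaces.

wrist centre = target − a_3·(cos φ, sin φ) = (0.3300, 4.4280)
cos θ_2 = (19.7161−5²−8²)/(2·5·8) = -0.8660; θ_2 = 150.0027° (elbow-up)
β = atan2(4.4280,0.3300) = 85.7379°; ψ = atan2(3.9997,-1.9284) = 115.7404°
θ_1 = β − ψ = -30.0026°
θ_3 = φ − θ_1 − θ_2 = 149.9999° (wrapped to (-180°,180°])

-30.003 150.003 150.000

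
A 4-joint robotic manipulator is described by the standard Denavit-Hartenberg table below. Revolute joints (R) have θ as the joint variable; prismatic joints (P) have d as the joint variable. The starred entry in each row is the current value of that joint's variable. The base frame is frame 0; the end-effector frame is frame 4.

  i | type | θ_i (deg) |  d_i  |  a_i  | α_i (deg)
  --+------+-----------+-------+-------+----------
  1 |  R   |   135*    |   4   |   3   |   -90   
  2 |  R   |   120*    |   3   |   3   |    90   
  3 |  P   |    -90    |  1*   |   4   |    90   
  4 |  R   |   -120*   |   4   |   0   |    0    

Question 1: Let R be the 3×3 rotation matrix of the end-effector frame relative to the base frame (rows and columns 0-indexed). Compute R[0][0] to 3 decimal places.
0.177

End-effector x-axis (col 0 of R) = (0.1768,-0.8839,0.4330)
R[0][0] = 0.1768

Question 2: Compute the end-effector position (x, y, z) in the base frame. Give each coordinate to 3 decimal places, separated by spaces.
after link 1: o_1 = (-2.1213, 2.1213, 4.0000)
after link 2: o_2 = (-3.1820, -1.0607, 1.4019)
after link 3: o_3 = (-0.9659, 2.3801, 0.9019)
after link 4: o_4 = (-2.3801, 3.7944, 4.3660)

-2.380 3.794 4.366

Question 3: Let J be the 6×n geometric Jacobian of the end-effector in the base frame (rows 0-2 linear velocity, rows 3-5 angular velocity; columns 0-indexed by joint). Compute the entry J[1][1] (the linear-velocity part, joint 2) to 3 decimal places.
0.259

axis z_1 = (-0.7071,-0.7071,0.0000); lever o_n−o_1 = (-0.2588,1.6730,0.3660)
cross product → J_v[:, 1] = (-0.2588,0.2588,-1.3660)
J_ω[:, 1] = z_1
entry J[1][1] = 0.2588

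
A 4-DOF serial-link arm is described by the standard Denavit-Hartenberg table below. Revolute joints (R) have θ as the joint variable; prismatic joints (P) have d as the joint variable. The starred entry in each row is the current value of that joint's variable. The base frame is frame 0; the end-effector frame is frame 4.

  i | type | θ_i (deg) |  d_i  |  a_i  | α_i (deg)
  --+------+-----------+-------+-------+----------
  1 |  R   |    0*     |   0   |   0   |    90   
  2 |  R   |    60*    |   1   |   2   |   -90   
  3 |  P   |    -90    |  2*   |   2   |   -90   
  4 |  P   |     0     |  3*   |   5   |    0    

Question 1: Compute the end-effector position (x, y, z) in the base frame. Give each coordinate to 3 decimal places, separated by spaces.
0.768 -8.000 5.330

after link 1: o_1 = (0.0000, 0.0000, 0.0000)
after link 2: o_2 = (1.0000, -1.0000, 1.7321)
after link 3: o_3 = (-0.7321, -3.0000, 2.7321)
after link 4: o_4 = (0.7679, -8.0000, 5.3301)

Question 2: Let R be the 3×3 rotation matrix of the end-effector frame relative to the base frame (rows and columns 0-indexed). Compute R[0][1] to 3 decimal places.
0.866

End-effector y-axis (col 1 of R) = (0.8660,0.0000,-0.5000)
R[0][1] = 0.8660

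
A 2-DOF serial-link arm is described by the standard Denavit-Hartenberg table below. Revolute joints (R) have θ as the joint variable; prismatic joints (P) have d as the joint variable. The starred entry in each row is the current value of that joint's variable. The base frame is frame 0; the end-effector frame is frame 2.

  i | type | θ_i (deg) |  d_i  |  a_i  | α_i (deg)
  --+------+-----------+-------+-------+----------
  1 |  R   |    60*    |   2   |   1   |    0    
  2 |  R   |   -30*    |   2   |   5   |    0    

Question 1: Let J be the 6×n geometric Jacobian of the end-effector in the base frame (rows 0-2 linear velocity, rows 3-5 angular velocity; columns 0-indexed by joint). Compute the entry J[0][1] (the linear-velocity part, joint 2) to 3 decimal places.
-2.500

axis z_1 = (0.0000,0.0000,1.0000); lever o_n−o_1 = (4.3301,2.5000,2.0000)
cross product → J_v[:, 1] = (-2.5000,4.3301,0.0000)
J_ω[:, 1] = z_1
entry J[0][1] = -2.5000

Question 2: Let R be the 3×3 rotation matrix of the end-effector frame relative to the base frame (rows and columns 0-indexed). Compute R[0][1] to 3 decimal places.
-0.500

End-effector y-axis (col 1 of R) = (-0.5000,0.8660,0.0000)
R[0][1] = -0.5000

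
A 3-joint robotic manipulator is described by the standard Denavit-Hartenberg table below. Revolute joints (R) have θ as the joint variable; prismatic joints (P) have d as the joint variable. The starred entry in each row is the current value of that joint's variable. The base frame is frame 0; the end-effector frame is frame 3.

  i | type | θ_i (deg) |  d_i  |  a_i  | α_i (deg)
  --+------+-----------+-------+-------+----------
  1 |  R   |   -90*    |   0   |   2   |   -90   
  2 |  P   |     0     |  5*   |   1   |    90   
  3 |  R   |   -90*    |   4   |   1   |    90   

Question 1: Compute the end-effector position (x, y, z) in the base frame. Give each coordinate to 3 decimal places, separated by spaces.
4.000 -3.000 4.000

after link 1: o_1 = (0.0000, -2.0000, 0.0000)
after link 2: o_2 = (5.0000, -3.0000, 0.0000)
after link 3: o_3 = (4.0000, -3.0000, 4.0000)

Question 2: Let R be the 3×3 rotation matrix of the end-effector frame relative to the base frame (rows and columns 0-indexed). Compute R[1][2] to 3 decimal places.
1.000

End-effector z-axis (col 2 of R) = (-0.0000,1.0000,0.0000)
R[1][2] = 1.0000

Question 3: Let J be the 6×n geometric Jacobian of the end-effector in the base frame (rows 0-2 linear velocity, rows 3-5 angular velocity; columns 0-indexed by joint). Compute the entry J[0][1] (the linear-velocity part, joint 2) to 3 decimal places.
prismatic axis z_1 = (1.0000,0.0000,0.0000)
J_v[:, 1] = z_1; J_ω[:, 1] = (0,0,0)
entry J[0][1] = 1.0000

1.000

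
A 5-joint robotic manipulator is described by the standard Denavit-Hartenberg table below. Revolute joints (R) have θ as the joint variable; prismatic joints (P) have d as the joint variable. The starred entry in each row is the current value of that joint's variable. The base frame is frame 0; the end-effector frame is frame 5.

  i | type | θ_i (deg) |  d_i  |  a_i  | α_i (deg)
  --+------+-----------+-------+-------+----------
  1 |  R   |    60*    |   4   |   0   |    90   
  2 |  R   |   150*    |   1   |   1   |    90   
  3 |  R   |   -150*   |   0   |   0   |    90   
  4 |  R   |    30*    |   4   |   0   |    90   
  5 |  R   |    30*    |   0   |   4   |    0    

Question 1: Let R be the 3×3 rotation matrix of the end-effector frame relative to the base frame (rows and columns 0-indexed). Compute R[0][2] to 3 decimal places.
End-effector z-axis (col 2 of R) = (-0.2455,0.0748,-0.9665)
R[0][2] = -0.2455

-0.246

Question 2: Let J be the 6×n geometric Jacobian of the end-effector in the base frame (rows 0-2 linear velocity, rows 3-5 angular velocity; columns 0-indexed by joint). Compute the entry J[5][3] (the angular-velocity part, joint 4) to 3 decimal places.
axis z_3 = (0.9665,-0.0580,-0.2500); lever o_n−o_3 = (6.0580,3.1005,-1.2990)
cross product → J_v[:, 3] = (0.8505,-0.2590,3.3481)
J_ω[:, 3] = z_3
entry J[5][3] = -0.2500

-0.250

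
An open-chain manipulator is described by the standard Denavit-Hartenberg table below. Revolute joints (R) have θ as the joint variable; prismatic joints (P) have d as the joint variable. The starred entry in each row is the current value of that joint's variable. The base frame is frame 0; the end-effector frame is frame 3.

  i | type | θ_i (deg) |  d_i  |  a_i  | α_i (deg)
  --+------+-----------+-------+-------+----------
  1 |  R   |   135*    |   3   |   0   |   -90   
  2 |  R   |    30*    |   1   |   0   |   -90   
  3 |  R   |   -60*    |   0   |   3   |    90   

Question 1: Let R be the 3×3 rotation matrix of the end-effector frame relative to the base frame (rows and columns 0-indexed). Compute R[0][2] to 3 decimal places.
End-effector z-axis (col 2 of R) = (0.1768,-0.8839,0.4330)
R[0][2] = 0.1768

0.177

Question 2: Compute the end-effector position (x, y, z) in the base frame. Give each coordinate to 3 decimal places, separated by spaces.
-3.463 -1.626 2.250

after link 1: o_1 = (0.0000, 0.0000, 3.0000)
after link 2: o_2 = (-0.7071, -0.7071, 3.0000)
after link 3: o_3 = (-3.4628, -1.6257, 2.2500)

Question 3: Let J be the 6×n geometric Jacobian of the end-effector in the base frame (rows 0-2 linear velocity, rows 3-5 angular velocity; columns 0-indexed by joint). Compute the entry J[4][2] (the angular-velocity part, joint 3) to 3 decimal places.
axis z_2 = (0.3536,-0.3536,-0.8660); lever o_n−o_2 = (-2.7557,-0.9186,-0.7500)
cross product → J_v[:, 2] = (-0.5303,2.6517,-1.2990)
J_ω[:, 2] = z_2
entry J[4][2] = -0.3536

-0.354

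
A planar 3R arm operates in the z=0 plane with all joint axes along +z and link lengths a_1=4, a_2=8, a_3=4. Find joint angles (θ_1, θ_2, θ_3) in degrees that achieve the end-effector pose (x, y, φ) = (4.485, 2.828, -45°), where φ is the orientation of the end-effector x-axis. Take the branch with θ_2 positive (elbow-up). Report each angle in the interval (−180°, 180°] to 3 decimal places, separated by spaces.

wrist centre = target − a_3·(cos φ, sin φ) = (1.6566, 5.6564)
cos θ_2 = (34.7394−4²−8²)/(2·4·8) = -0.7072; θ_2 = 135.0073° (elbow-up)
β = atan2(5.6564,1.6566) = 73.6765°; ψ = atan2(5.6561,-1.6576) = 106.3336°
θ_1 = β − ψ = -32.6571°
θ_3 = φ − θ_1 − θ_2 = -147.3502° (wrapped to (-180°,180°])

-32.657 135.007 -147.350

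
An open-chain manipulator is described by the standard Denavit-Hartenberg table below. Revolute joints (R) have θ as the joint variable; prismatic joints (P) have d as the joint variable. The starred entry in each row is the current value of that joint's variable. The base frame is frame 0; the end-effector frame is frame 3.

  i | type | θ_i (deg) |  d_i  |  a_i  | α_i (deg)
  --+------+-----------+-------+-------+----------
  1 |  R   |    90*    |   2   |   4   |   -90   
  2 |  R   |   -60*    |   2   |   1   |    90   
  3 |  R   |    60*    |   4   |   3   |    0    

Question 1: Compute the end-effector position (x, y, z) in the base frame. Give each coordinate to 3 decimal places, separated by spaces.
after link 1: o_1 = (0.0000, 4.0000, 2.0000)
after link 2: o_2 = (-2.0000, 4.5000, 2.8660)
after link 3: o_3 = (-4.5981, 1.7859, 6.1651)

-4.598 1.786 6.165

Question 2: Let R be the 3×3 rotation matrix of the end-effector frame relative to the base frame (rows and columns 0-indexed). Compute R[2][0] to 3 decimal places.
0.433

End-effector x-axis (col 0 of R) = (-0.8660,0.2500,0.4330)
R[2][0] = 0.4330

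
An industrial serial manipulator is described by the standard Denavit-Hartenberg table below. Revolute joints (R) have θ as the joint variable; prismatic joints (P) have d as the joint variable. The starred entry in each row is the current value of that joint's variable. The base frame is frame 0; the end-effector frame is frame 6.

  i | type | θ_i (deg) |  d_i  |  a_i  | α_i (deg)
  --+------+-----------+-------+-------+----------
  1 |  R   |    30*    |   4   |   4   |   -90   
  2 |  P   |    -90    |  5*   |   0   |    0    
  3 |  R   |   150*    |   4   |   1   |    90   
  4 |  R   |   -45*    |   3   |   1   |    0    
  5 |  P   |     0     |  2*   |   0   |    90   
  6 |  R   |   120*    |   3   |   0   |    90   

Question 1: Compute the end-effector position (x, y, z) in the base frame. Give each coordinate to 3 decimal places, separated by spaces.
after link 1: o_1 = (3.4641, 2.0000, 4.0000)
after link 2: o_2 = (0.9641, 6.3301, 4.0000)
after link 3: o_3 = (-0.6029, 10.0442, 3.1340)
after link 4: o_4 = (2.3069, 10.9077, 4.0216)
after link 5: o_5 = (3.8069, 11.7737, 5.0216)
after link 6: o_6 = (3.9490, 9.4062, 6.8587)

3.949 9.406 6.859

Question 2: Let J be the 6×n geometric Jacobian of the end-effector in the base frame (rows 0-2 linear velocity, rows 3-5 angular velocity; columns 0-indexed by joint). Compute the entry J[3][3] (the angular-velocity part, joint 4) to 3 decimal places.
0.750

axis z_3 = (0.7500,0.4330,0.5000); lever o_n−o_3 = (4.5518,-0.6380,3.7247)
cross product → J_v[:, 3] = (1.9319,-0.5176,-2.4495)
J_ω[:, 3] = z_3
entry J[3][3] = 0.7500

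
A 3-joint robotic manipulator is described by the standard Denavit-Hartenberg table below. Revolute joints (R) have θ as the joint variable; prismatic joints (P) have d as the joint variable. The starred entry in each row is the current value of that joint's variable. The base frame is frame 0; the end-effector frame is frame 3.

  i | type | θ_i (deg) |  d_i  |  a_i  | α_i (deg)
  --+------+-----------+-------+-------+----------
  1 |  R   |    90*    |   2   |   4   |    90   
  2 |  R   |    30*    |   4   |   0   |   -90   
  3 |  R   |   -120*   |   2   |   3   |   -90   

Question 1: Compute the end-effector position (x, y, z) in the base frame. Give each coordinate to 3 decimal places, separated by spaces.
6.598 1.701 2.982

after link 1: o_1 = (0.0000, 4.0000, 2.0000)
after link 2: o_2 = (4.0000, 4.0000, 2.0000)
after link 3: o_3 = (6.5981, 1.7010, 2.9821)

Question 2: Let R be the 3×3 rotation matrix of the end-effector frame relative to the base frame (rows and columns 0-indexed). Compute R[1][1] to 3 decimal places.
0.500

End-effector y-axis (col 1 of R) = (0.0000,0.5000,-0.8660)
R[1][1] = 0.5000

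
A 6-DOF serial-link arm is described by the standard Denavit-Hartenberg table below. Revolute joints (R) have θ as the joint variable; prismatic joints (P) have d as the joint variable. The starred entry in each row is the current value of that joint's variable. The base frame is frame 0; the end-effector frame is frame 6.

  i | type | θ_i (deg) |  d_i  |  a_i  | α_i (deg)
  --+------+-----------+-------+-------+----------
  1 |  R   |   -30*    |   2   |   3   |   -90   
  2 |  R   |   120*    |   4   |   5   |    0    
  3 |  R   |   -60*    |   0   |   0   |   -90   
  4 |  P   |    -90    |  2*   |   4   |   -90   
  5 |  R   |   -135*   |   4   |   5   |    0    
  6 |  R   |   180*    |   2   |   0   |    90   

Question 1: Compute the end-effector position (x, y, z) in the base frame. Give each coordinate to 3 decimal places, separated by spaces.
after link 1: o_1 = (2.5981, -1.5000, 2.0000)
after link 2: o_2 = (2.4330, 3.2141, -2.3301)
after link 3: o_3 = (2.4330, 3.2141, -2.3301)
after link 4: o_4 = (2.9330, 7.5442, -3.3301)
after link 5: o_5 = (0.2456, 5.0133, -8.5620)
after link 6: o_6 = (1.1117, 4.5133, -10.2940)

1.112 4.513 -10.294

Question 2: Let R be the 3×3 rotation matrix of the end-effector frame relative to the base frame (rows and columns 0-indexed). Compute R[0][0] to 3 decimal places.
0.884

End-effector x-axis (col 0 of R) = (0.8839,0.3062,0.3536)
R[0][0] = 0.8839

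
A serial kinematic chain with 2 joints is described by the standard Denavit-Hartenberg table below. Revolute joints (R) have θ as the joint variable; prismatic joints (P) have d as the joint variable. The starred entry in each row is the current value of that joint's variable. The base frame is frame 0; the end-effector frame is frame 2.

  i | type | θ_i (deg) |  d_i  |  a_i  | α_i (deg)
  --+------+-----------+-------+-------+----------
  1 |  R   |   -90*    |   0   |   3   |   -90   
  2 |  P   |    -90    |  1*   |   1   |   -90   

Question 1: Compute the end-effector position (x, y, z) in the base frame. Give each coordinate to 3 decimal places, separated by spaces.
after link 1: o_1 = (0.0000, -3.0000, 0.0000)
after link 2: o_2 = (1.0000, -3.0000, 1.0000)

1.000 -3.000 1.000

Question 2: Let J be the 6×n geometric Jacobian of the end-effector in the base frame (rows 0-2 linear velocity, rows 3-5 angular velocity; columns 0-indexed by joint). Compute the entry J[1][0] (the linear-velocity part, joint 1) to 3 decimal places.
1.000

axis z_0 = ẑ; lever o_n−o_0 = (1.0000,-3.0000,1.0000)
cross product → J_v[:, 0] = (3.0000,1.0000,-0.0000)
J_ω[:, 0] = z_0
entry J[1][0] = 1.0000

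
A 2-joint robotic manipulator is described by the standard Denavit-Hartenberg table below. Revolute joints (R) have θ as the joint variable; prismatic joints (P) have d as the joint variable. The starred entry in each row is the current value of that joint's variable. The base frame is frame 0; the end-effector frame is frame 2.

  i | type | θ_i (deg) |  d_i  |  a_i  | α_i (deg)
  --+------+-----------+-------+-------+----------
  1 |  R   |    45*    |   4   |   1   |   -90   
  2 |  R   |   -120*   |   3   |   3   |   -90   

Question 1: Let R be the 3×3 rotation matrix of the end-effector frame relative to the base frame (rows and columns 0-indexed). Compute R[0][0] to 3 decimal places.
-0.354

End-effector x-axis (col 0 of R) = (-0.3536,-0.3536,0.8660)
R[0][0] = -0.3536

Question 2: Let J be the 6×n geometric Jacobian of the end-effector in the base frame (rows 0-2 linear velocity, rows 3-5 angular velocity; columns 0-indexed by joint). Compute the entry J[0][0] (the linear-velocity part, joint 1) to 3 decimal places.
axis z_0 = ẑ; lever o_n−o_0 = (-2.4749,1.7678,6.5981)
cross product → J_v[:, 0] = (-1.7678,-2.4749,0.0000)
J_ω[:, 0] = z_0
entry J[0][0] = -1.7678

-1.768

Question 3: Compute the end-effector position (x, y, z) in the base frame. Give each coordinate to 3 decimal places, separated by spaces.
-2.475 1.768 6.598

after link 1: o_1 = (0.7071, 0.7071, 4.0000)
after link 2: o_2 = (-2.4749, 1.7678, 6.5981)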